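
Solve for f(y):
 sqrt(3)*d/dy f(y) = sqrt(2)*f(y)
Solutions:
 f(y) = C1*exp(sqrt(6)*y/3)


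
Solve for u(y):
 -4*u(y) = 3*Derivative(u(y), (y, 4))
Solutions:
 u(y) = (C1*sin(3^(3/4)*y/3) + C2*cos(3^(3/4)*y/3))*exp(-3^(3/4)*y/3) + (C3*sin(3^(3/4)*y/3) + C4*cos(3^(3/4)*y/3))*exp(3^(3/4)*y/3)


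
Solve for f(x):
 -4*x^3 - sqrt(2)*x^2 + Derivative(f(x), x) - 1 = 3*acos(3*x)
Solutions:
 f(x) = C1 + x^4 + sqrt(2)*x^3/3 + 3*x*acos(3*x) + x - sqrt(1 - 9*x^2)


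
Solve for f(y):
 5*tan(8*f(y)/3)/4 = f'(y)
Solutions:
 f(y) = -3*asin(C1*exp(10*y/3))/8 + 3*pi/8
 f(y) = 3*asin(C1*exp(10*y/3))/8


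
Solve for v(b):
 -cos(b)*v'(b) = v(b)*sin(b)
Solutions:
 v(b) = C1*cos(b)


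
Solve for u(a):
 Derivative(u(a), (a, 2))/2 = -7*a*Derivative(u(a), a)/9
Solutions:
 u(a) = C1 + C2*erf(sqrt(7)*a/3)


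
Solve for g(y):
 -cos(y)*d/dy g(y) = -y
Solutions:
 g(y) = C1 + Integral(y/cos(y), y)


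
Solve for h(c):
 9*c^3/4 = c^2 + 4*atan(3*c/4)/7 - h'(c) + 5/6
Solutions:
 h(c) = C1 - 9*c^4/16 + c^3/3 + 4*c*atan(3*c/4)/7 + 5*c/6 - 8*log(9*c^2 + 16)/21


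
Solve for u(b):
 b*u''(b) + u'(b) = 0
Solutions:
 u(b) = C1 + C2*log(b)


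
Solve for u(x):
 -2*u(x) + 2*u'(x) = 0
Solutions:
 u(x) = C1*exp(x)


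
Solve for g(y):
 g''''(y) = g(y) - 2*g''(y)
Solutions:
 g(y) = C1*exp(-y*sqrt(-1 + sqrt(2))) + C2*exp(y*sqrt(-1 + sqrt(2))) + C3*sin(y*sqrt(1 + sqrt(2))) + C4*cos(y*sqrt(1 + sqrt(2)))


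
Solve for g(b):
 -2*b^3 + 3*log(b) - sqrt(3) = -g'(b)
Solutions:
 g(b) = C1 + b^4/2 - 3*b*log(b) + sqrt(3)*b + 3*b


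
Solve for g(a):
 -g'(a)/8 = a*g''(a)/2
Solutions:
 g(a) = C1 + C2*a^(3/4)


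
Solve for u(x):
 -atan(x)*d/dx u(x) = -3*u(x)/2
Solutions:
 u(x) = C1*exp(3*Integral(1/atan(x), x)/2)


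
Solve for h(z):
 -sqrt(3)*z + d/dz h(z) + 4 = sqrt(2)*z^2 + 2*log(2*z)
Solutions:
 h(z) = C1 + sqrt(2)*z^3/3 + sqrt(3)*z^2/2 + 2*z*log(z) - 6*z + z*log(4)


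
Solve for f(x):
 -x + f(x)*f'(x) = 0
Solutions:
 f(x) = -sqrt(C1 + x^2)
 f(x) = sqrt(C1 + x^2)


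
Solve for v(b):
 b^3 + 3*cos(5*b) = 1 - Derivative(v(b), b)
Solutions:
 v(b) = C1 - b^4/4 + b - 3*sin(5*b)/5


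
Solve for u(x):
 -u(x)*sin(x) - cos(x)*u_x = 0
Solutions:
 u(x) = C1*cos(x)


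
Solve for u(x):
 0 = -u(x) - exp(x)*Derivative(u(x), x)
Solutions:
 u(x) = C1*exp(exp(-x))


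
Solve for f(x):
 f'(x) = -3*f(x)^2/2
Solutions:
 f(x) = 2/(C1 + 3*x)


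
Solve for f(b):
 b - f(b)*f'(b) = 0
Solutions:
 f(b) = -sqrt(C1 + b^2)
 f(b) = sqrt(C1 + b^2)


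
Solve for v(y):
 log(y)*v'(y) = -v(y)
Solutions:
 v(y) = C1*exp(-li(y))


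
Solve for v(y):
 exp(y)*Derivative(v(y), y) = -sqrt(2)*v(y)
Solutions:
 v(y) = C1*exp(sqrt(2)*exp(-y))


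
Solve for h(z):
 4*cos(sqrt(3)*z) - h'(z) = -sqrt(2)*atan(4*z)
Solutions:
 h(z) = C1 + sqrt(2)*(z*atan(4*z) - log(16*z^2 + 1)/8) + 4*sqrt(3)*sin(sqrt(3)*z)/3


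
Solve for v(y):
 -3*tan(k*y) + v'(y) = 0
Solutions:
 v(y) = C1 + 3*Piecewise((-log(cos(k*y))/k, Ne(k, 0)), (0, True))


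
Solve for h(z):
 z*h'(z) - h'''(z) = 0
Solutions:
 h(z) = C1 + Integral(C2*airyai(z) + C3*airybi(z), z)


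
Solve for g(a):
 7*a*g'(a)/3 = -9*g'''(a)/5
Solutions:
 g(a) = C1 + Integral(C2*airyai(-35^(1/3)*a/3) + C3*airybi(-35^(1/3)*a/3), a)


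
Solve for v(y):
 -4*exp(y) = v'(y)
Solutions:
 v(y) = C1 - 4*exp(y)


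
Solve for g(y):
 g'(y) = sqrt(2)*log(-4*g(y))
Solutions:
 -sqrt(2)*Integral(1/(log(-_y) + 2*log(2)), (_y, g(y)))/2 = C1 - y


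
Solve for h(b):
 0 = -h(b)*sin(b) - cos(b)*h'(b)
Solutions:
 h(b) = C1*cos(b)


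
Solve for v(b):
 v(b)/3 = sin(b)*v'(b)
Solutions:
 v(b) = C1*(cos(b) - 1)^(1/6)/(cos(b) + 1)^(1/6)


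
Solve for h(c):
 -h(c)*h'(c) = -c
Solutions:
 h(c) = -sqrt(C1 + c^2)
 h(c) = sqrt(C1 + c^2)


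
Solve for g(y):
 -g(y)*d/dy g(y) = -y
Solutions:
 g(y) = -sqrt(C1 + y^2)
 g(y) = sqrt(C1 + y^2)


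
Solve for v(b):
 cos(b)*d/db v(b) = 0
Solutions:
 v(b) = C1


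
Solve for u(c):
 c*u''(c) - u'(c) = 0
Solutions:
 u(c) = C1 + C2*c^2


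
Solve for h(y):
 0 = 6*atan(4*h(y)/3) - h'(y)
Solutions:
 Integral(1/atan(4*_y/3), (_y, h(y))) = C1 + 6*y


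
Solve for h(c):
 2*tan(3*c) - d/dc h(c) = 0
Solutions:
 h(c) = C1 - 2*log(cos(3*c))/3


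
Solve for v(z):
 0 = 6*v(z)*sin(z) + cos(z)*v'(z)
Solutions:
 v(z) = C1*cos(z)^6


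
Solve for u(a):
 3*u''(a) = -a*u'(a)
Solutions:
 u(a) = C1 + C2*erf(sqrt(6)*a/6)


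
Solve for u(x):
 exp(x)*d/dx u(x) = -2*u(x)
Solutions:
 u(x) = C1*exp(2*exp(-x))


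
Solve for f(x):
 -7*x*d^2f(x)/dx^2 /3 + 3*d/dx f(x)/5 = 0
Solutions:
 f(x) = C1 + C2*x^(44/35)


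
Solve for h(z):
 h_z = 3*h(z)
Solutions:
 h(z) = C1*exp(3*z)


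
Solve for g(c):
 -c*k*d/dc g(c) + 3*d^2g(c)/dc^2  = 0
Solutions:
 g(c) = Piecewise((-sqrt(6)*sqrt(pi)*C1*erf(sqrt(6)*c*sqrt(-k)/6)/(2*sqrt(-k)) - C2, (k > 0) | (k < 0)), (-C1*c - C2, True))


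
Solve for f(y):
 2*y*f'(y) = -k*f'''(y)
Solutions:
 f(y) = C1 + Integral(C2*airyai(2^(1/3)*y*(-1/k)^(1/3)) + C3*airybi(2^(1/3)*y*(-1/k)^(1/3)), y)


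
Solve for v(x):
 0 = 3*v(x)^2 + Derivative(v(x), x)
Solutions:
 v(x) = 1/(C1 + 3*x)


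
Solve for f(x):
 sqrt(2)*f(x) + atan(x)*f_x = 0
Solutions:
 f(x) = C1*exp(-sqrt(2)*Integral(1/atan(x), x))


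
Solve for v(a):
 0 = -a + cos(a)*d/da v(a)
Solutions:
 v(a) = C1 + Integral(a/cos(a), a)


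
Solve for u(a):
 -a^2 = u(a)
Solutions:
 u(a) = -a^2


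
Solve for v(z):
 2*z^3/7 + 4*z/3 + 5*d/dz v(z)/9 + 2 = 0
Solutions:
 v(z) = C1 - 9*z^4/70 - 6*z^2/5 - 18*z/5


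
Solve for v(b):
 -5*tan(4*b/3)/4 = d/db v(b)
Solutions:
 v(b) = C1 + 15*log(cos(4*b/3))/16


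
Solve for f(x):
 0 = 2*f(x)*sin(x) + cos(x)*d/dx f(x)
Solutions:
 f(x) = C1*cos(x)^2


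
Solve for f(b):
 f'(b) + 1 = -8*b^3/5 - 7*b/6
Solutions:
 f(b) = C1 - 2*b^4/5 - 7*b^2/12 - b


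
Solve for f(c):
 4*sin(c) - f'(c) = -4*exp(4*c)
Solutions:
 f(c) = C1 + exp(4*c) - 4*cos(c)


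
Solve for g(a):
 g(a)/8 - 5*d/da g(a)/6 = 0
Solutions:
 g(a) = C1*exp(3*a/20)


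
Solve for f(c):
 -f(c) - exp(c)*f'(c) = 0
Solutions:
 f(c) = C1*exp(exp(-c))


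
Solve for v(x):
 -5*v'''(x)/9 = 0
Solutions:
 v(x) = C1 + C2*x + C3*x^2


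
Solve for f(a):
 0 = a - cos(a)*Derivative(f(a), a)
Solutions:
 f(a) = C1 + Integral(a/cos(a), a)


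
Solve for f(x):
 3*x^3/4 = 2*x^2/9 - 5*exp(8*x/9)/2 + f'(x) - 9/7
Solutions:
 f(x) = C1 + 3*x^4/16 - 2*x^3/27 + 9*x/7 + 45*exp(8*x/9)/16


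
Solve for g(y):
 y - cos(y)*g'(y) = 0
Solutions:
 g(y) = C1 + Integral(y/cos(y), y)


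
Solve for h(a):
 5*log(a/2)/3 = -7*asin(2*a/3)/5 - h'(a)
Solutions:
 h(a) = C1 - 5*a*log(a)/3 - 7*a*asin(2*a/3)/5 + 5*a*log(2)/3 + 5*a/3 - 7*sqrt(9 - 4*a^2)/10


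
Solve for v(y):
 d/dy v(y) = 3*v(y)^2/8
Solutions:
 v(y) = -8/(C1 + 3*y)


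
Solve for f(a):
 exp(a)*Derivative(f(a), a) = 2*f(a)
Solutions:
 f(a) = C1*exp(-2*exp(-a))


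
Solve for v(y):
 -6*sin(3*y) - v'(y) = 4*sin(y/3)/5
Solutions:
 v(y) = C1 + 12*cos(y/3)/5 + 2*cos(3*y)


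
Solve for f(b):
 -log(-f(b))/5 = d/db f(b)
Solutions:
 -li(-f(b)) = C1 - b/5


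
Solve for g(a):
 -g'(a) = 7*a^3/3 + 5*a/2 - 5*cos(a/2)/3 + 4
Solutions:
 g(a) = C1 - 7*a^4/12 - 5*a^2/4 - 4*a + 10*sin(a/2)/3


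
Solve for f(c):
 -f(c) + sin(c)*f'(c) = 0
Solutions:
 f(c) = C1*sqrt(cos(c) - 1)/sqrt(cos(c) + 1)


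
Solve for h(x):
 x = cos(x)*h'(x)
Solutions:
 h(x) = C1 + Integral(x/cos(x), x)


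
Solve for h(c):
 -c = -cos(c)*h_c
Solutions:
 h(c) = C1 + Integral(c/cos(c), c)


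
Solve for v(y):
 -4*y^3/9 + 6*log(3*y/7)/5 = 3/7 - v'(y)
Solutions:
 v(y) = C1 + y^4/9 - 6*y*log(y)/5 - 6*y*log(3)/5 + 57*y/35 + 6*y*log(7)/5


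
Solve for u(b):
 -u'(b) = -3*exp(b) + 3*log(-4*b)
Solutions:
 u(b) = C1 - 3*b*log(-b) + 3*b*(1 - 2*log(2)) + 3*exp(b)


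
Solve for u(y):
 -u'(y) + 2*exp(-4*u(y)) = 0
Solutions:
 u(y) = log(-I*(C1 + 8*y)^(1/4))
 u(y) = log(I*(C1 + 8*y)^(1/4))
 u(y) = log(-(C1 + 8*y)^(1/4))
 u(y) = log(C1 + 8*y)/4


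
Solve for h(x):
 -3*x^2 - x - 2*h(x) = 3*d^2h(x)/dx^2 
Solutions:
 h(x) = C1*sin(sqrt(6)*x/3) + C2*cos(sqrt(6)*x/3) - 3*x^2/2 - x/2 + 9/2


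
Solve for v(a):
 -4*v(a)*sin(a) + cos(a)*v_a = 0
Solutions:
 v(a) = C1/cos(a)^4


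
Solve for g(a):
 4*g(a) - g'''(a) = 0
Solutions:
 g(a) = C3*exp(2^(2/3)*a) + (C1*sin(2^(2/3)*sqrt(3)*a/2) + C2*cos(2^(2/3)*sqrt(3)*a/2))*exp(-2^(2/3)*a/2)


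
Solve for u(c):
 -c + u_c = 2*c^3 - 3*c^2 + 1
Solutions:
 u(c) = C1 + c^4/2 - c^3 + c^2/2 + c


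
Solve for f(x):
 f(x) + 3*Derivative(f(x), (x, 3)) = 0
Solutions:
 f(x) = C3*exp(-3^(2/3)*x/3) + (C1*sin(3^(1/6)*x/2) + C2*cos(3^(1/6)*x/2))*exp(3^(2/3)*x/6)


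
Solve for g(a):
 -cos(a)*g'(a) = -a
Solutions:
 g(a) = C1 + Integral(a/cos(a), a)


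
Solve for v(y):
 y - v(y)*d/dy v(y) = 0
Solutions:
 v(y) = -sqrt(C1 + y^2)
 v(y) = sqrt(C1 + y^2)


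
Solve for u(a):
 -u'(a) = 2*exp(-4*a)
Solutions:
 u(a) = C1 + exp(-4*a)/2


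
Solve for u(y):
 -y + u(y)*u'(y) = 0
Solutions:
 u(y) = -sqrt(C1 + y^2)
 u(y) = sqrt(C1 + y^2)


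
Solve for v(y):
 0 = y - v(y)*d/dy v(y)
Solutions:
 v(y) = -sqrt(C1 + y^2)
 v(y) = sqrt(C1 + y^2)


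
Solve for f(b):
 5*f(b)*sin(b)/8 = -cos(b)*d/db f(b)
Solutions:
 f(b) = C1*cos(b)^(5/8)


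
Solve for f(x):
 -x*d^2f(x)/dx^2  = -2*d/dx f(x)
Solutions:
 f(x) = C1 + C2*x^3


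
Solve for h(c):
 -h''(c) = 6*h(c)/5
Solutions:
 h(c) = C1*sin(sqrt(30)*c/5) + C2*cos(sqrt(30)*c/5)


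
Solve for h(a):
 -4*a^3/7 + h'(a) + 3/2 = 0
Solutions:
 h(a) = C1 + a^4/7 - 3*a/2


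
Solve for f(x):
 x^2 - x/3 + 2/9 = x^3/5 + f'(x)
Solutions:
 f(x) = C1 - x^4/20 + x^3/3 - x^2/6 + 2*x/9


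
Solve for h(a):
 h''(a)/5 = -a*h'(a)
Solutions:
 h(a) = C1 + C2*erf(sqrt(10)*a/2)


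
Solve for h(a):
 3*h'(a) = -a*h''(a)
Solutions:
 h(a) = C1 + C2/a^2


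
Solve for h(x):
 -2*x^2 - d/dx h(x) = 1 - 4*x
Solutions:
 h(x) = C1 - 2*x^3/3 + 2*x^2 - x


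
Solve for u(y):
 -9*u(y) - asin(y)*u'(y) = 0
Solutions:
 u(y) = C1*exp(-9*Integral(1/asin(y), y))


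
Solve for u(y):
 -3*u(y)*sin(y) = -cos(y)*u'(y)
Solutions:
 u(y) = C1/cos(y)^3


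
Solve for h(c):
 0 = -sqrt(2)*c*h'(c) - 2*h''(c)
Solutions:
 h(c) = C1 + C2*erf(2^(1/4)*c/2)


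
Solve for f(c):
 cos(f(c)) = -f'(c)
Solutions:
 f(c) = pi - asin((C1 + exp(2*c))/(C1 - exp(2*c)))
 f(c) = asin((C1 + exp(2*c))/(C1 - exp(2*c)))


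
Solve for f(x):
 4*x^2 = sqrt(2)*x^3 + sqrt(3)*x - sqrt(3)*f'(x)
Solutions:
 f(x) = C1 + sqrt(6)*x^4/12 - 4*sqrt(3)*x^3/9 + x^2/2


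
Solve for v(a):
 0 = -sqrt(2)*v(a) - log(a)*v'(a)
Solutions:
 v(a) = C1*exp(-sqrt(2)*li(a))


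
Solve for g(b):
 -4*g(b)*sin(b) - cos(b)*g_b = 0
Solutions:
 g(b) = C1*cos(b)^4


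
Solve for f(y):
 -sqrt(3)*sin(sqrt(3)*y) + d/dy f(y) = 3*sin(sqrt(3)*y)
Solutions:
 f(y) = C1 - sqrt(3)*cos(sqrt(3)*y) - cos(sqrt(3)*y)


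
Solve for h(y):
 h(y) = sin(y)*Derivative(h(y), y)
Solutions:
 h(y) = C1*sqrt(cos(y) - 1)/sqrt(cos(y) + 1)


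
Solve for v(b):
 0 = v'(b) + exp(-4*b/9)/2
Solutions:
 v(b) = C1 + 9*exp(-4*b/9)/8


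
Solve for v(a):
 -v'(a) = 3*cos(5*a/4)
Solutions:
 v(a) = C1 - 12*sin(5*a/4)/5


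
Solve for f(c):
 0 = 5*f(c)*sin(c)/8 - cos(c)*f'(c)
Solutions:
 f(c) = C1/cos(c)^(5/8)


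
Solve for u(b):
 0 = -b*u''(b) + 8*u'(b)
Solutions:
 u(b) = C1 + C2*b^9


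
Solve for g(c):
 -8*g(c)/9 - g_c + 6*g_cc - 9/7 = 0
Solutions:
 g(c) = C1*exp(c*(3 - sqrt(201))/36) + C2*exp(c*(3 + sqrt(201))/36) - 81/56


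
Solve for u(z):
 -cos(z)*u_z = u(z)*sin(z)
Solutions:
 u(z) = C1*cos(z)


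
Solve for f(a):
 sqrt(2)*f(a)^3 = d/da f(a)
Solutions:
 f(a) = -sqrt(2)*sqrt(-1/(C1 + sqrt(2)*a))/2
 f(a) = sqrt(2)*sqrt(-1/(C1 + sqrt(2)*a))/2


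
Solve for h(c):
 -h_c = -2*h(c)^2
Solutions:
 h(c) = -1/(C1 + 2*c)


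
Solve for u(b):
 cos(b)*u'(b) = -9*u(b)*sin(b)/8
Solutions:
 u(b) = C1*cos(b)^(9/8)


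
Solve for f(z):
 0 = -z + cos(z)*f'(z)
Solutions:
 f(z) = C1 + Integral(z/cos(z), z)


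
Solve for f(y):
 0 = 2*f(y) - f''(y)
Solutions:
 f(y) = C1*exp(-sqrt(2)*y) + C2*exp(sqrt(2)*y)


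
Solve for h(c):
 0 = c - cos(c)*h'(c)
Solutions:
 h(c) = C1 + Integral(c/cos(c), c)


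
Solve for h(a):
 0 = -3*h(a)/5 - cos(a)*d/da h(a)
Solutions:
 h(a) = C1*(sin(a) - 1)^(3/10)/(sin(a) + 1)^(3/10)


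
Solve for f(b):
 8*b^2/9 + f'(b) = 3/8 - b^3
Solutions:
 f(b) = C1 - b^4/4 - 8*b^3/27 + 3*b/8


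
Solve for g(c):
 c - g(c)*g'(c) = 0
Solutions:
 g(c) = -sqrt(C1 + c^2)
 g(c) = sqrt(C1 + c^2)


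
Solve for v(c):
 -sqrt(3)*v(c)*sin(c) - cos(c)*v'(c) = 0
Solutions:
 v(c) = C1*cos(c)^(sqrt(3))


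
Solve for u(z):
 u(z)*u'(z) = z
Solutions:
 u(z) = -sqrt(C1 + z^2)
 u(z) = sqrt(C1 + z^2)


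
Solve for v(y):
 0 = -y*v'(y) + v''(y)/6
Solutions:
 v(y) = C1 + C2*erfi(sqrt(3)*y)


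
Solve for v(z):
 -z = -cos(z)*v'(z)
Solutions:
 v(z) = C1 + Integral(z/cos(z), z)


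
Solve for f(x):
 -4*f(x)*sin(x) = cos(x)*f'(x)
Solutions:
 f(x) = C1*cos(x)^4


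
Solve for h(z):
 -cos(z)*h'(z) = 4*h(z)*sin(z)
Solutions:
 h(z) = C1*cos(z)^4


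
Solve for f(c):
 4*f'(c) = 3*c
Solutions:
 f(c) = C1 + 3*c^2/8


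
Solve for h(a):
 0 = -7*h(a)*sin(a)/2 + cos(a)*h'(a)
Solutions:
 h(a) = C1/cos(a)^(7/2)


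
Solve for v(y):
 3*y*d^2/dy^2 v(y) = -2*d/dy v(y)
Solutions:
 v(y) = C1 + C2*y^(1/3)


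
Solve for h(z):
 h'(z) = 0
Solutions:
 h(z) = C1


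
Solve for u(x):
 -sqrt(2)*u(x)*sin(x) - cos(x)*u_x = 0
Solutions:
 u(x) = C1*cos(x)^(sqrt(2))


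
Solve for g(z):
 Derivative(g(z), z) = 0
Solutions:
 g(z) = C1


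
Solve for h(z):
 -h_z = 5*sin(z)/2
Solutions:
 h(z) = C1 + 5*cos(z)/2


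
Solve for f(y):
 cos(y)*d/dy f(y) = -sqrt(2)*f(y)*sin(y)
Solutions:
 f(y) = C1*cos(y)^(sqrt(2))


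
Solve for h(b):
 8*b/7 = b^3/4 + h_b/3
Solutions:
 h(b) = C1 - 3*b^4/16 + 12*b^2/7


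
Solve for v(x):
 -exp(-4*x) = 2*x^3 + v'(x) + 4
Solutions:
 v(x) = C1 - x^4/2 - 4*x + exp(-4*x)/4


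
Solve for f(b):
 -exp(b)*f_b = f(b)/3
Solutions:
 f(b) = C1*exp(exp(-b)/3)


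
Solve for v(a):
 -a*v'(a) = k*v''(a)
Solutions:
 v(a) = C1 + C2*sqrt(k)*erf(sqrt(2)*a*sqrt(1/k)/2)


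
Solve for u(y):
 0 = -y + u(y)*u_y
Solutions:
 u(y) = -sqrt(C1 + y^2)
 u(y) = sqrt(C1 + y^2)


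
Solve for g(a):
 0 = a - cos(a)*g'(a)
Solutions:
 g(a) = C1 + Integral(a/cos(a), a)


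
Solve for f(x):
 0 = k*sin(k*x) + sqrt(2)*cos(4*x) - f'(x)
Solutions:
 f(x) = C1 + sqrt(2)*sin(4*x)/4 - cos(k*x)


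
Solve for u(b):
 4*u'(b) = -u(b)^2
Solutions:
 u(b) = 4/(C1 + b)


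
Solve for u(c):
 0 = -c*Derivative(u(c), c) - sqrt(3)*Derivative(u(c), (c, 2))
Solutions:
 u(c) = C1 + C2*erf(sqrt(2)*3^(3/4)*c/6)


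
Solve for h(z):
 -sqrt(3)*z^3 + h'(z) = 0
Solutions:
 h(z) = C1 + sqrt(3)*z^4/4


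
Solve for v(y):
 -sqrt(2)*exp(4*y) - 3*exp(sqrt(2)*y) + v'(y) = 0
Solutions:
 v(y) = C1 + sqrt(2)*exp(4*y)/4 + 3*sqrt(2)*exp(sqrt(2)*y)/2


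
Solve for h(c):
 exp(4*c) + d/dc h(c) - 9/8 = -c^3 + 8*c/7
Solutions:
 h(c) = C1 - c^4/4 + 4*c^2/7 + 9*c/8 - exp(4*c)/4


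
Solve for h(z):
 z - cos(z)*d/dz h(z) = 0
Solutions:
 h(z) = C1 + Integral(z/cos(z), z)


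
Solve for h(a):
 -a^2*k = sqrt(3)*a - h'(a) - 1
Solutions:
 h(a) = C1 + a^3*k/3 + sqrt(3)*a^2/2 - a


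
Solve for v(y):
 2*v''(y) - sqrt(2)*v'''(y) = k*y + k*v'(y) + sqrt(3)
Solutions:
 v(y) = C1 + C2*exp(sqrt(2)*y*(1 - sqrt(-sqrt(2)*k + 1))/2) + C3*exp(sqrt(2)*y*(sqrt(-sqrt(2)*k + 1) + 1)/2) - y^2/2 - 2*y/k - sqrt(3)*y/k


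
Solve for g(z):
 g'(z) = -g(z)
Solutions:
 g(z) = C1*exp(-z)


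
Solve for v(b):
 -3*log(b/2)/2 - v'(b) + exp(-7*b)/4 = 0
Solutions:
 v(b) = C1 - 3*b*log(b)/2 + 3*b*(log(2) + 1)/2 - exp(-7*b)/28


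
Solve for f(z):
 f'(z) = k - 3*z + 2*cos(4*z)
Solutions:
 f(z) = C1 + k*z - 3*z^2/2 + sin(4*z)/2


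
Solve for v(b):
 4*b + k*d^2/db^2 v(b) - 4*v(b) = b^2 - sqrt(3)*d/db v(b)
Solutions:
 v(b) = C1*exp(b*(sqrt(16*k + 3) - sqrt(3))/(2*k)) + C2*exp(-b*(sqrt(16*k + 3) + sqrt(3))/(2*k)) - b^2/4 - sqrt(3)*b/8 + b - k/8 - 3/32 + sqrt(3)/4


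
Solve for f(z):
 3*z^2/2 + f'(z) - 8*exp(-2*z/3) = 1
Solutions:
 f(z) = C1 - z^3/2 + z - 12*exp(-2*z/3)


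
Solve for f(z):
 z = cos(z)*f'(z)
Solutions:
 f(z) = C1 + Integral(z/cos(z), z)


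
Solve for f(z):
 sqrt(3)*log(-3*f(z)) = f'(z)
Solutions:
 -sqrt(3)*Integral(1/(log(-_y) + log(3)), (_y, f(z)))/3 = C1 - z


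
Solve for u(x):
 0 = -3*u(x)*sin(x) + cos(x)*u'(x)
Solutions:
 u(x) = C1/cos(x)^3


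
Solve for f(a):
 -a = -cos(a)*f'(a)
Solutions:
 f(a) = C1 + Integral(a/cos(a), a)


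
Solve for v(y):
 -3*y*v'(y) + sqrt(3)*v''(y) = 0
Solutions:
 v(y) = C1 + C2*erfi(sqrt(2)*3^(1/4)*y/2)


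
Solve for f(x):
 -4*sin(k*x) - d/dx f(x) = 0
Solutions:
 f(x) = C1 + 4*cos(k*x)/k


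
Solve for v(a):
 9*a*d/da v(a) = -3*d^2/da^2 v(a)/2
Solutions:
 v(a) = C1 + C2*erf(sqrt(3)*a)


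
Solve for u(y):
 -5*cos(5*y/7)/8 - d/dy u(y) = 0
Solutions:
 u(y) = C1 - 7*sin(5*y/7)/8


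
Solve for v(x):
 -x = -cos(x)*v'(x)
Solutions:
 v(x) = C1 + Integral(x/cos(x), x)


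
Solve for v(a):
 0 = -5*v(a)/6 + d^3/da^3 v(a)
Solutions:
 v(a) = C3*exp(5^(1/3)*6^(2/3)*a/6) + (C1*sin(2^(2/3)*3^(1/6)*5^(1/3)*a/4) + C2*cos(2^(2/3)*3^(1/6)*5^(1/3)*a/4))*exp(-5^(1/3)*6^(2/3)*a/12)


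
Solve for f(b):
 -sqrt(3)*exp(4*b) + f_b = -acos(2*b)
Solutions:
 f(b) = C1 - b*acos(2*b) + sqrt(1 - 4*b^2)/2 + sqrt(3)*exp(4*b)/4


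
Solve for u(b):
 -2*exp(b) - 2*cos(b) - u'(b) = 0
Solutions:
 u(b) = C1 - 2*exp(b) - 2*sin(b)


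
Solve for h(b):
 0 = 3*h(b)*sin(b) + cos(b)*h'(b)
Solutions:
 h(b) = C1*cos(b)^3


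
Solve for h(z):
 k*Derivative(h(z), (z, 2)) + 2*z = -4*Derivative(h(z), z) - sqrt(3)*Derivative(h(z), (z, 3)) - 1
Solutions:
 h(z) = C1 + C2*exp(sqrt(3)*z*(-k + sqrt(k^2 - 16*sqrt(3)))/6) + C3*exp(-sqrt(3)*z*(k + sqrt(k^2 - 16*sqrt(3)))/6) + k*z/8 - z^2/4 - z/4


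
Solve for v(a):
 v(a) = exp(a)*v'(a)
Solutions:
 v(a) = C1*exp(-exp(-a))


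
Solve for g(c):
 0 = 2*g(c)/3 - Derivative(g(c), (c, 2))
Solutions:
 g(c) = C1*exp(-sqrt(6)*c/3) + C2*exp(sqrt(6)*c/3)


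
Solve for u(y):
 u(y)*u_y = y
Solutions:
 u(y) = -sqrt(C1 + y^2)
 u(y) = sqrt(C1 + y^2)


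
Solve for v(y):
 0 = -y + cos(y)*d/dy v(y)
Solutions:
 v(y) = C1 + Integral(y/cos(y), y)


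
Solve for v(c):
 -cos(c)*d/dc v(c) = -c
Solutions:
 v(c) = C1 + Integral(c/cos(c), c)


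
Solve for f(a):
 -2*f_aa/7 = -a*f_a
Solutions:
 f(a) = C1 + C2*erfi(sqrt(7)*a/2)


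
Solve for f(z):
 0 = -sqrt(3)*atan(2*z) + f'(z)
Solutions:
 f(z) = C1 + sqrt(3)*(z*atan(2*z) - log(4*z^2 + 1)/4)


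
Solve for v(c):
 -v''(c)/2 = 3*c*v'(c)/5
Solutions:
 v(c) = C1 + C2*erf(sqrt(15)*c/5)


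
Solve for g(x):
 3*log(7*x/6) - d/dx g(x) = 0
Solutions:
 g(x) = C1 + 3*x*log(x) - 3*x + x*log(343/216)


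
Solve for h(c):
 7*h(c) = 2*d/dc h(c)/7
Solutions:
 h(c) = C1*exp(49*c/2)


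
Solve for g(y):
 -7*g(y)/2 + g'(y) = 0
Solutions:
 g(y) = C1*exp(7*y/2)


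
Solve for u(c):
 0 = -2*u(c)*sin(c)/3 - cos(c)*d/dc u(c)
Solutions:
 u(c) = C1*cos(c)^(2/3)


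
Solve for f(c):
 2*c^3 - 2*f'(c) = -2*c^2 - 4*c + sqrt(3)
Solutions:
 f(c) = C1 + c^4/4 + c^3/3 + c^2 - sqrt(3)*c/2


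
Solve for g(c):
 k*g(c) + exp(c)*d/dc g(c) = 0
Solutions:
 g(c) = C1*exp(k*exp(-c))


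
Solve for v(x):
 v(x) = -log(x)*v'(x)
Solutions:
 v(x) = C1*exp(-li(x))


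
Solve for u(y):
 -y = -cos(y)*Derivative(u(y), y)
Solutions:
 u(y) = C1 + Integral(y/cos(y), y)


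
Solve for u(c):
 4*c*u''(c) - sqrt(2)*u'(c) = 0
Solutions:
 u(c) = C1 + C2*c^(sqrt(2)/4 + 1)


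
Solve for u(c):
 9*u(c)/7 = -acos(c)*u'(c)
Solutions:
 u(c) = C1*exp(-9*Integral(1/acos(c), c)/7)


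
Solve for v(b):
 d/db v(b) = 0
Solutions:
 v(b) = C1


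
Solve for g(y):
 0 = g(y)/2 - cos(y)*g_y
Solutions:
 g(y) = C1*(sin(y) + 1)^(1/4)/(sin(y) - 1)^(1/4)


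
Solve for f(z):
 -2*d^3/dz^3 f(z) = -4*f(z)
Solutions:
 f(z) = C3*exp(2^(1/3)*z) + (C1*sin(2^(1/3)*sqrt(3)*z/2) + C2*cos(2^(1/3)*sqrt(3)*z/2))*exp(-2^(1/3)*z/2)


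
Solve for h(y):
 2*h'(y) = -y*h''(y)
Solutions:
 h(y) = C1 + C2/y


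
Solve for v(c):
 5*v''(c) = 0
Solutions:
 v(c) = C1 + C2*c


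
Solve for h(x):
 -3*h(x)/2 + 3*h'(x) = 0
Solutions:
 h(x) = C1*exp(x/2)


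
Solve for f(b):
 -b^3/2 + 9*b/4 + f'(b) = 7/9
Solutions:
 f(b) = C1 + b^4/8 - 9*b^2/8 + 7*b/9


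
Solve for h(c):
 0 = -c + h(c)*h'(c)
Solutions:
 h(c) = -sqrt(C1 + c^2)
 h(c) = sqrt(C1 + c^2)


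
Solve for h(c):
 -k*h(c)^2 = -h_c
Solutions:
 h(c) = -1/(C1 + c*k)


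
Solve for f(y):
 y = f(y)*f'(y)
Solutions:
 f(y) = -sqrt(C1 + y^2)
 f(y) = sqrt(C1 + y^2)


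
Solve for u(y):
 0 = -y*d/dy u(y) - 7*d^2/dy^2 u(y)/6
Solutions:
 u(y) = C1 + C2*erf(sqrt(21)*y/7)


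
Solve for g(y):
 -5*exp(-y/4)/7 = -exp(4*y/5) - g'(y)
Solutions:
 g(y) = C1 - 5*exp(4*y/5)/4 - 20*exp(-y/4)/7


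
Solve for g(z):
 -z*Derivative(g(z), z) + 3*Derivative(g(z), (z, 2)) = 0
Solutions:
 g(z) = C1 + C2*erfi(sqrt(6)*z/6)


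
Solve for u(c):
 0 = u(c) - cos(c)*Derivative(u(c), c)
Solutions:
 u(c) = C1*sqrt(sin(c) + 1)/sqrt(sin(c) - 1)


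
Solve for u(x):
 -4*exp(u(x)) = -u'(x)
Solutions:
 u(x) = log(-1/(C1 + 4*x))


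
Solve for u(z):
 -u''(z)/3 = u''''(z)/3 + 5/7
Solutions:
 u(z) = C1 + C2*z + C3*sin(z) + C4*cos(z) - 15*z^2/14


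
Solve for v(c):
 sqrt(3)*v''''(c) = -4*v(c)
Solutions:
 v(c) = (C1*sin(3^(7/8)*c/3) + C2*cos(3^(7/8)*c/3))*exp(-3^(7/8)*c/3) + (C3*sin(3^(7/8)*c/3) + C4*cos(3^(7/8)*c/3))*exp(3^(7/8)*c/3)


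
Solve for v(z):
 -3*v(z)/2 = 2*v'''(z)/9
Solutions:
 v(z) = C3*exp(-3*2^(1/3)*z/2) + (C1*sin(3*2^(1/3)*sqrt(3)*z/4) + C2*cos(3*2^(1/3)*sqrt(3)*z/4))*exp(3*2^(1/3)*z/4)


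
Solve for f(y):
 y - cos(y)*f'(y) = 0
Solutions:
 f(y) = C1 + Integral(y/cos(y), y)


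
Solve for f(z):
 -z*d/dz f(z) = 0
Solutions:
 f(z) = C1


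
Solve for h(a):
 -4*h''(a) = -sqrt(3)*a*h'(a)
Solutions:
 h(a) = C1 + C2*erfi(sqrt(2)*3^(1/4)*a/4)


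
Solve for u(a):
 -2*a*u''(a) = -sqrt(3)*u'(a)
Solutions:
 u(a) = C1 + C2*a^(sqrt(3)/2 + 1)


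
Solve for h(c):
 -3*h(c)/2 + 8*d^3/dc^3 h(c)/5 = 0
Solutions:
 h(c) = C3*exp(15^(1/3)*2^(2/3)*c/4) + (C1*sin(2^(2/3)*3^(5/6)*5^(1/3)*c/8) + C2*cos(2^(2/3)*3^(5/6)*5^(1/3)*c/8))*exp(-15^(1/3)*2^(2/3)*c/8)


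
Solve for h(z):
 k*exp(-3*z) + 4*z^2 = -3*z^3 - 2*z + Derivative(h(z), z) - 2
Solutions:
 h(z) = C1 - k*exp(-3*z)/3 + 3*z^4/4 + 4*z^3/3 + z^2 + 2*z


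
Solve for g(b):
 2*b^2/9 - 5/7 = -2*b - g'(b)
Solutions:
 g(b) = C1 - 2*b^3/27 - b^2 + 5*b/7


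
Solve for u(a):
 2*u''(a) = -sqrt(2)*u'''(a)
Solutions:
 u(a) = C1 + C2*a + C3*exp(-sqrt(2)*a)


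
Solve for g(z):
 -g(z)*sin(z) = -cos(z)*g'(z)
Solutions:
 g(z) = C1/cos(z)


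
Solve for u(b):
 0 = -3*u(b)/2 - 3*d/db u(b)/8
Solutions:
 u(b) = C1*exp(-4*b)


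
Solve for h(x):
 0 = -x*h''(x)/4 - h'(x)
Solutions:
 h(x) = C1 + C2/x^3


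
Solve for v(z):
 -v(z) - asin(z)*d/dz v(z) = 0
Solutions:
 v(z) = C1*exp(-Integral(1/asin(z), z))


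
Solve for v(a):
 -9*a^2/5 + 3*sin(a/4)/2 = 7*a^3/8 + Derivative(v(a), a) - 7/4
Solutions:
 v(a) = C1 - 7*a^4/32 - 3*a^3/5 + 7*a/4 - 6*cos(a/4)


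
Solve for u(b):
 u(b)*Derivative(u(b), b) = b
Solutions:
 u(b) = -sqrt(C1 + b^2)
 u(b) = sqrt(C1 + b^2)


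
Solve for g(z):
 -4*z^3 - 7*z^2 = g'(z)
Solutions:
 g(z) = C1 - z^4 - 7*z^3/3


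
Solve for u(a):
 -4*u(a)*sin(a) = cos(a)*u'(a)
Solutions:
 u(a) = C1*cos(a)^4


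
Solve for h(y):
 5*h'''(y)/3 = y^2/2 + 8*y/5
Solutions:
 h(y) = C1 + C2*y + C3*y^2 + y^5/200 + y^4/25


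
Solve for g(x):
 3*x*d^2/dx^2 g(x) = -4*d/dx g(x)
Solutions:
 g(x) = C1 + C2/x^(1/3)


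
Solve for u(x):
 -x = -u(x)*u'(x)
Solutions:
 u(x) = -sqrt(C1 + x^2)
 u(x) = sqrt(C1 + x^2)


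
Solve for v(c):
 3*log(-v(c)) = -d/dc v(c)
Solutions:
 -li(-v(c)) = C1 - 3*c


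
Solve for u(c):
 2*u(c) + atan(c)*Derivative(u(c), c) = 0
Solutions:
 u(c) = C1*exp(-2*Integral(1/atan(c), c))


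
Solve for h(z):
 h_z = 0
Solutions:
 h(z) = C1


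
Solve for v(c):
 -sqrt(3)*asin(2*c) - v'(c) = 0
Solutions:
 v(c) = C1 - sqrt(3)*(c*asin(2*c) + sqrt(1 - 4*c^2)/2)


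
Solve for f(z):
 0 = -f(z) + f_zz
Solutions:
 f(z) = C1*exp(-z) + C2*exp(z)


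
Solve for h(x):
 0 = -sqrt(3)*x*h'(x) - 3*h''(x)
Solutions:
 h(x) = C1 + C2*erf(sqrt(2)*3^(3/4)*x/6)


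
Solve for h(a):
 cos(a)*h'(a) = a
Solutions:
 h(a) = C1 + Integral(a/cos(a), a)


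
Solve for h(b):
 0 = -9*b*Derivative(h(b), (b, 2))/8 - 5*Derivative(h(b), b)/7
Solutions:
 h(b) = C1 + C2*b^(23/63)


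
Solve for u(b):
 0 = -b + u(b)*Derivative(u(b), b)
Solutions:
 u(b) = -sqrt(C1 + b^2)
 u(b) = sqrt(C1 + b^2)


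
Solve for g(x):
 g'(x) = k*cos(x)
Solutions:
 g(x) = C1 + k*sin(x)


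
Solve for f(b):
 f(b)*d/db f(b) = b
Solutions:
 f(b) = -sqrt(C1 + b^2)
 f(b) = sqrt(C1 + b^2)


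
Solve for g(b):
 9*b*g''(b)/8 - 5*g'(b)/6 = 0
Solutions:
 g(b) = C1 + C2*b^(47/27)


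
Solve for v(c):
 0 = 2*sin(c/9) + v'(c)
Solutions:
 v(c) = C1 + 18*cos(c/9)


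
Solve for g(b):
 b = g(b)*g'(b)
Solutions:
 g(b) = -sqrt(C1 + b^2)
 g(b) = sqrt(C1 + b^2)


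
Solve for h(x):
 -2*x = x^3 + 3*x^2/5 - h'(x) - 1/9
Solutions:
 h(x) = C1 + x^4/4 + x^3/5 + x^2 - x/9


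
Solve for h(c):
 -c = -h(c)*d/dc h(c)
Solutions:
 h(c) = -sqrt(C1 + c^2)
 h(c) = sqrt(C1 + c^2)


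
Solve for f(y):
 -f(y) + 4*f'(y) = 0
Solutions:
 f(y) = C1*exp(y/4)


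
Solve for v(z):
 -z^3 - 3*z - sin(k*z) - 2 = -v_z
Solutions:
 v(z) = C1 + z^4/4 + 3*z^2/2 + 2*z - cos(k*z)/k


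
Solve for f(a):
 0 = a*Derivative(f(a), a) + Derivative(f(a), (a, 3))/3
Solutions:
 f(a) = C1 + Integral(C2*airyai(-3^(1/3)*a) + C3*airybi(-3^(1/3)*a), a)


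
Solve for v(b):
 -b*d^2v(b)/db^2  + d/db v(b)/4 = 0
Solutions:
 v(b) = C1 + C2*b^(5/4)


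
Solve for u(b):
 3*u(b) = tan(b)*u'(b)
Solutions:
 u(b) = C1*sin(b)^3


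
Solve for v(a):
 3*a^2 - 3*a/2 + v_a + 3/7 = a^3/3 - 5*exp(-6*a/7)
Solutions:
 v(a) = C1 + a^4/12 - a^3 + 3*a^2/4 - 3*a/7 + 35*exp(-6*a/7)/6


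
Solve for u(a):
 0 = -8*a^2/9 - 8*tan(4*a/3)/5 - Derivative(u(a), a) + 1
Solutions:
 u(a) = C1 - 8*a^3/27 + a + 6*log(cos(4*a/3))/5


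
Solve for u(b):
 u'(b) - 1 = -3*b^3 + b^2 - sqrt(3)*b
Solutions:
 u(b) = C1 - 3*b^4/4 + b^3/3 - sqrt(3)*b^2/2 + b


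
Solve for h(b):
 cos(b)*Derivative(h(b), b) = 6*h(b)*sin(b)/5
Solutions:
 h(b) = C1/cos(b)^(6/5)


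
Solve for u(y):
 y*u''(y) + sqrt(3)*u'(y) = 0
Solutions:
 u(y) = C1 + C2*y^(1 - sqrt(3))


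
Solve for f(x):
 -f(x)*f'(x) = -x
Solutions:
 f(x) = -sqrt(C1 + x^2)
 f(x) = sqrt(C1 + x^2)


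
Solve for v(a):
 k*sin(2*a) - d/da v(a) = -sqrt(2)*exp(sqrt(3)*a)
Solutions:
 v(a) = C1 - k*cos(2*a)/2 + sqrt(6)*exp(sqrt(3)*a)/3


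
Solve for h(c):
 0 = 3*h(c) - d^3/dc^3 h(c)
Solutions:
 h(c) = C3*exp(3^(1/3)*c) + (C1*sin(3^(5/6)*c/2) + C2*cos(3^(5/6)*c/2))*exp(-3^(1/3)*c/2)


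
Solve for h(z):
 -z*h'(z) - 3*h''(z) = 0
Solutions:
 h(z) = C1 + C2*erf(sqrt(6)*z/6)


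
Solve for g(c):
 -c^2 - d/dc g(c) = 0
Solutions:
 g(c) = C1 - c^3/3


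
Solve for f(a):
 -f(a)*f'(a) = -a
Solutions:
 f(a) = -sqrt(C1 + a^2)
 f(a) = sqrt(C1 + a^2)


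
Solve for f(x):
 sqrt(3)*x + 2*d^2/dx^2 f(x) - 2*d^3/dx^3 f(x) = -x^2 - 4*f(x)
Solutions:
 f(x) = C1*exp(x*(-(3*sqrt(87) + 28)^(1/3) - 1/(3*sqrt(87) + 28)^(1/3) + 2)/6)*sin(sqrt(3)*x*(-(3*sqrt(87) + 28)^(1/3) + (3*sqrt(87) + 28)^(-1/3))/6) + C2*exp(x*(-(3*sqrt(87) + 28)^(1/3) - 1/(3*sqrt(87) + 28)^(1/3) + 2)/6)*cos(sqrt(3)*x*(-(3*sqrt(87) + 28)^(1/3) + (3*sqrt(87) + 28)^(-1/3))/6) + C3*exp(x*((3*sqrt(87) + 28)^(-1/3) + 1 + (3*sqrt(87) + 28)^(1/3))/3) - x^2/4 - sqrt(3)*x/4 + 1/4


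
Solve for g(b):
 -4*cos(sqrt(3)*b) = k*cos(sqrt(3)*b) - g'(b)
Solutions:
 g(b) = C1 + sqrt(3)*k*sin(sqrt(3)*b)/3 + 4*sqrt(3)*sin(sqrt(3)*b)/3


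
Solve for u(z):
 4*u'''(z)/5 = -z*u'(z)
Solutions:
 u(z) = C1 + Integral(C2*airyai(-10^(1/3)*z/2) + C3*airybi(-10^(1/3)*z/2), z)


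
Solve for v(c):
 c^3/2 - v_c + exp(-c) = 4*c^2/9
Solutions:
 v(c) = C1 + c^4/8 - 4*c^3/27 - exp(-c)


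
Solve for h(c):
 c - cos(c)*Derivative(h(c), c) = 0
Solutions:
 h(c) = C1 + Integral(c/cos(c), c)


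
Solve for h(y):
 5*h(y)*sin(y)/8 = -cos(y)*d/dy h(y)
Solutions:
 h(y) = C1*cos(y)^(5/8)


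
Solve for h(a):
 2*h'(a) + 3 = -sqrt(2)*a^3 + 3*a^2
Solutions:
 h(a) = C1 - sqrt(2)*a^4/8 + a^3/2 - 3*a/2


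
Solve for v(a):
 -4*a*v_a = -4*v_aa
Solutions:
 v(a) = C1 + C2*erfi(sqrt(2)*a/2)


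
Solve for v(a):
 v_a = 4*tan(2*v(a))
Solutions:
 v(a) = -asin(C1*exp(8*a))/2 + pi/2
 v(a) = asin(C1*exp(8*a))/2


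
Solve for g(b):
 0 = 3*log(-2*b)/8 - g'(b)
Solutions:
 g(b) = C1 + 3*b*log(-b)/8 + 3*b*(-1 + log(2))/8


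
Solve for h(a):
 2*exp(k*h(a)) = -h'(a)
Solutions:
 h(a) = Piecewise((log(1/(C1*k + 2*a*k))/k, Ne(k, 0)), (nan, True))
 h(a) = Piecewise((C1 - 2*a, Eq(k, 0)), (nan, True))


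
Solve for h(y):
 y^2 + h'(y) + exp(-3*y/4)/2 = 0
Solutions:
 h(y) = C1 - y^3/3 + 2*exp(-3*y/4)/3


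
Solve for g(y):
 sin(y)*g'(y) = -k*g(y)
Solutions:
 g(y) = C1*exp(k*(-log(cos(y) - 1) + log(cos(y) + 1))/2)


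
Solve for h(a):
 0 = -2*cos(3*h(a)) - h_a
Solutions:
 h(a) = -asin((C1 + exp(12*a))/(C1 - exp(12*a)))/3 + pi/3
 h(a) = asin((C1 + exp(12*a))/(C1 - exp(12*a)))/3


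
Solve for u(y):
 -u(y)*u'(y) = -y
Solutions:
 u(y) = -sqrt(C1 + y^2)
 u(y) = sqrt(C1 + y^2)


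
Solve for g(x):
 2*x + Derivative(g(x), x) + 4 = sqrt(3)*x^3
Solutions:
 g(x) = C1 + sqrt(3)*x^4/4 - x^2 - 4*x


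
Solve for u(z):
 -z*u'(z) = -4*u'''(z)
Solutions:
 u(z) = C1 + Integral(C2*airyai(2^(1/3)*z/2) + C3*airybi(2^(1/3)*z/2), z)


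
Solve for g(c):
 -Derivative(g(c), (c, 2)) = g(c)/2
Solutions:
 g(c) = C1*sin(sqrt(2)*c/2) + C2*cos(sqrt(2)*c/2)


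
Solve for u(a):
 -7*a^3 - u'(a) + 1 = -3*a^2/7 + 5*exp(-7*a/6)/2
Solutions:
 u(a) = C1 - 7*a^4/4 + a^3/7 + a + 15*exp(-7*a/6)/7


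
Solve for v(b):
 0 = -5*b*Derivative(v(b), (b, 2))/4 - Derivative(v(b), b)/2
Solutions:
 v(b) = C1 + C2*b^(3/5)


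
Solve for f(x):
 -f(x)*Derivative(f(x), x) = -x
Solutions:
 f(x) = -sqrt(C1 + x^2)
 f(x) = sqrt(C1 + x^2)


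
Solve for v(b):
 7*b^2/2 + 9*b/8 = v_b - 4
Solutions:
 v(b) = C1 + 7*b^3/6 + 9*b^2/16 + 4*b


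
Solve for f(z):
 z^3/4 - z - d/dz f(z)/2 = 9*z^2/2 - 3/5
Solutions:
 f(z) = C1 + z^4/8 - 3*z^3 - z^2 + 6*z/5


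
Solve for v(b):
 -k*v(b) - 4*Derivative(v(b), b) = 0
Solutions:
 v(b) = C1*exp(-b*k/4)


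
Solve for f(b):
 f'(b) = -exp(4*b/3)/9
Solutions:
 f(b) = C1 - exp(4*b/3)/12


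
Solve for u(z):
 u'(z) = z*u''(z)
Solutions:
 u(z) = C1 + C2*z^2


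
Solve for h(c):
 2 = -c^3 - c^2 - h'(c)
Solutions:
 h(c) = C1 - c^4/4 - c^3/3 - 2*c


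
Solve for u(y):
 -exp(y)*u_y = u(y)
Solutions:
 u(y) = C1*exp(exp(-y))


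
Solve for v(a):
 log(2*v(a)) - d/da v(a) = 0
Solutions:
 -Integral(1/(log(_y) + log(2)), (_y, v(a))) = C1 - a


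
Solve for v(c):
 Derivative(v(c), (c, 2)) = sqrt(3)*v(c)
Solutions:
 v(c) = C1*exp(-3^(1/4)*c) + C2*exp(3^(1/4)*c)


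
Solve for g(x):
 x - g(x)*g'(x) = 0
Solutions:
 g(x) = -sqrt(C1 + x^2)
 g(x) = sqrt(C1 + x^2)


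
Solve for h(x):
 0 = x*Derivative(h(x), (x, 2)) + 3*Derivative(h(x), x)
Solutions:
 h(x) = C1 + C2/x^2


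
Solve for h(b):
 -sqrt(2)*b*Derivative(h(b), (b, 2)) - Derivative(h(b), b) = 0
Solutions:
 h(b) = C1 + C2*b^(1 - sqrt(2)/2)


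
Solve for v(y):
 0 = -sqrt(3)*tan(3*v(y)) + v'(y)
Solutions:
 v(y) = -asin(C1*exp(3*sqrt(3)*y))/3 + pi/3
 v(y) = asin(C1*exp(3*sqrt(3)*y))/3


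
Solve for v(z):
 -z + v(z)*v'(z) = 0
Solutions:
 v(z) = -sqrt(C1 + z^2)
 v(z) = sqrt(C1 + z^2)


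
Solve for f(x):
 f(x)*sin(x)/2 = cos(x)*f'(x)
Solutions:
 f(x) = C1/sqrt(cos(x))


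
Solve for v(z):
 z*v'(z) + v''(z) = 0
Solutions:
 v(z) = C1 + C2*erf(sqrt(2)*z/2)


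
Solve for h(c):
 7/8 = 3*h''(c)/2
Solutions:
 h(c) = C1 + C2*c + 7*c^2/24


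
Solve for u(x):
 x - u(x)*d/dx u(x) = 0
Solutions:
 u(x) = -sqrt(C1 + x^2)
 u(x) = sqrt(C1 + x^2)


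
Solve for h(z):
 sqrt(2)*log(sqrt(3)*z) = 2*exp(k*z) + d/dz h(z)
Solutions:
 h(z) = C1 + sqrt(2)*z*log(z) + sqrt(2)*z*(-1 + log(3)/2) + Piecewise((-2*exp(k*z)/k, Ne(k, 0)), (-2*z, True))


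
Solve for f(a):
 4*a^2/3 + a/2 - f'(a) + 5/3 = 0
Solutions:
 f(a) = C1 + 4*a^3/9 + a^2/4 + 5*a/3


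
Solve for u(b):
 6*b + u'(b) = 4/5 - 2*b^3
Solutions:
 u(b) = C1 - b^4/2 - 3*b^2 + 4*b/5


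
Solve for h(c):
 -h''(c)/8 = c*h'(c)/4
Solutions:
 h(c) = C1 + C2*erf(c)


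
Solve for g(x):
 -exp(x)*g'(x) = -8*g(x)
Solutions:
 g(x) = C1*exp(-8*exp(-x))


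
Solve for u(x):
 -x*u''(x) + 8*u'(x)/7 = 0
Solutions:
 u(x) = C1 + C2*x^(15/7)


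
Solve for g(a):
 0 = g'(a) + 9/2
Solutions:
 g(a) = C1 - 9*a/2


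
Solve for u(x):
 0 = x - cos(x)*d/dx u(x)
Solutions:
 u(x) = C1 + Integral(x/cos(x), x)


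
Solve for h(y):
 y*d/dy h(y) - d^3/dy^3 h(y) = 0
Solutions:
 h(y) = C1 + Integral(C2*airyai(y) + C3*airybi(y), y)


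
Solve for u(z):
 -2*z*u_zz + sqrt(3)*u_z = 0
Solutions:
 u(z) = C1 + C2*z^(sqrt(3)/2 + 1)


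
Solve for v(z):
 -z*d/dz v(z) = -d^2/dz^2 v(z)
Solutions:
 v(z) = C1 + C2*erfi(sqrt(2)*z/2)


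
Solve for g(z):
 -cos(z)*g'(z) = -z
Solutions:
 g(z) = C1 + Integral(z/cos(z), z)


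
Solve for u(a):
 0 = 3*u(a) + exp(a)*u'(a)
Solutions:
 u(a) = C1*exp(3*exp(-a))


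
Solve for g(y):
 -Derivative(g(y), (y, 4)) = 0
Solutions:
 g(y) = C1 + C2*y + C3*y^2 + C4*y^3


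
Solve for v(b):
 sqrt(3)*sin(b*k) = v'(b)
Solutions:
 v(b) = C1 - sqrt(3)*cos(b*k)/k


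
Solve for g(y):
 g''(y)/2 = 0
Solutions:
 g(y) = C1 + C2*y


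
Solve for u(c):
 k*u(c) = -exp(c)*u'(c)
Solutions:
 u(c) = C1*exp(k*exp(-c))


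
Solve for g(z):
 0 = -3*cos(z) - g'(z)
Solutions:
 g(z) = C1 - 3*sin(z)


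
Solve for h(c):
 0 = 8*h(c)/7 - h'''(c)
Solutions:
 h(c) = C3*exp(2*7^(2/3)*c/7) + (C1*sin(sqrt(3)*7^(2/3)*c/7) + C2*cos(sqrt(3)*7^(2/3)*c/7))*exp(-7^(2/3)*c/7)


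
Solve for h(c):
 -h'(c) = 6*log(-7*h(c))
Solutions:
 Integral(1/(log(-_y) + log(7)), (_y, h(c)))/6 = C1 - c


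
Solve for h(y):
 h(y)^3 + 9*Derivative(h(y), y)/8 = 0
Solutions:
 h(y) = -3*sqrt(2)*sqrt(-1/(C1 - 8*y))/2
 h(y) = 3*sqrt(2)*sqrt(-1/(C1 - 8*y))/2


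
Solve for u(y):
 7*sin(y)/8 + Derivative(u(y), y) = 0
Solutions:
 u(y) = C1 + 7*cos(y)/8


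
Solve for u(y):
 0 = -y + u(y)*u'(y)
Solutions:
 u(y) = -sqrt(C1 + y^2)
 u(y) = sqrt(C1 + y^2)


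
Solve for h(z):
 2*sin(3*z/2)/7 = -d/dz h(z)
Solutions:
 h(z) = C1 + 4*cos(3*z/2)/21


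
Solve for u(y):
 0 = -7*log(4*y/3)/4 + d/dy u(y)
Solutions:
 u(y) = C1 + 7*y*log(y)/4 - 7*y*log(3)/4 - 7*y/4 + 7*y*log(2)/2


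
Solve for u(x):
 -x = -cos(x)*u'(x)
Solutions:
 u(x) = C1 + Integral(x/cos(x), x)


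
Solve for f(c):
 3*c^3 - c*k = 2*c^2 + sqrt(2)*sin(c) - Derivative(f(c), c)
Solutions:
 f(c) = C1 - 3*c^4/4 + 2*c^3/3 + c^2*k/2 - sqrt(2)*cos(c)


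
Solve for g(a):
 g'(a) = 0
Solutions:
 g(a) = C1


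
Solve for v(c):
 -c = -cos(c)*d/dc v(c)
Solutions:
 v(c) = C1 + Integral(c/cos(c), c)


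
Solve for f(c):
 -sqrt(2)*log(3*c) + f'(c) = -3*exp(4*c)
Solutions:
 f(c) = C1 + sqrt(2)*c*log(c) + sqrt(2)*c*(-1 + log(3)) - 3*exp(4*c)/4


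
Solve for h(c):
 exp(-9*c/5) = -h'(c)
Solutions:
 h(c) = C1 + 5*exp(-9*c/5)/9


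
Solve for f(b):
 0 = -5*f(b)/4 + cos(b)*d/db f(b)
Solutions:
 f(b) = C1*(sin(b) + 1)^(5/8)/(sin(b) - 1)^(5/8)


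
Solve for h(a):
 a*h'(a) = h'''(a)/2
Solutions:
 h(a) = C1 + Integral(C2*airyai(2^(1/3)*a) + C3*airybi(2^(1/3)*a), a)


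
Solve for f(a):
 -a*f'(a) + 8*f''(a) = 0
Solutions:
 f(a) = C1 + C2*erfi(a/4)


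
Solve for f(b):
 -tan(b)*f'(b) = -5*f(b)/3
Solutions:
 f(b) = C1*sin(b)^(5/3)


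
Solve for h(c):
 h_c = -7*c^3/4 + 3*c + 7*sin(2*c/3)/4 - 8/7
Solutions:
 h(c) = C1 - 7*c^4/16 + 3*c^2/2 - 8*c/7 - 21*cos(2*c/3)/8


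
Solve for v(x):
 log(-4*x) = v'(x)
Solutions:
 v(x) = C1 + x*log(-x) + x*(-1 + 2*log(2))


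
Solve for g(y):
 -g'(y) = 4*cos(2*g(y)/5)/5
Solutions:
 4*y/5 - 5*log(sin(2*g(y)/5) - 1)/4 + 5*log(sin(2*g(y)/5) + 1)/4 = C1


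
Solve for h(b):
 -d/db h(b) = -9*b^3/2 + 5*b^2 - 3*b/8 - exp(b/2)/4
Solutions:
 h(b) = C1 + 9*b^4/8 - 5*b^3/3 + 3*b^2/16 + exp(b/2)/2


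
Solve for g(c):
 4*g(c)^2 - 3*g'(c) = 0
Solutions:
 g(c) = -3/(C1 + 4*c)


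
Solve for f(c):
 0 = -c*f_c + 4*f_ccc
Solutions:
 f(c) = C1 + Integral(C2*airyai(2^(1/3)*c/2) + C3*airybi(2^(1/3)*c/2), c)


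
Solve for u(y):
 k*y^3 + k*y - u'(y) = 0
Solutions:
 u(y) = C1 + k*y^4/4 + k*y^2/2


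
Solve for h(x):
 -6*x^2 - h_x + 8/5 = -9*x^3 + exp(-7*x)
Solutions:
 h(x) = C1 + 9*x^4/4 - 2*x^3 + 8*x/5 + exp(-7*x)/7


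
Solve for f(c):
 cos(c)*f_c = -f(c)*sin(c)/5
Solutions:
 f(c) = C1*cos(c)^(1/5)


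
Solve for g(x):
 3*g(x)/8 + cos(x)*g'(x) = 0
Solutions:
 g(x) = C1*(sin(x) - 1)^(3/16)/(sin(x) + 1)^(3/16)


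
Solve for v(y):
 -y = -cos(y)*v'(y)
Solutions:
 v(y) = C1 + Integral(y/cos(y), y)


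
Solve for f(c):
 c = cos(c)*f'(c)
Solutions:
 f(c) = C1 + Integral(c/cos(c), c)


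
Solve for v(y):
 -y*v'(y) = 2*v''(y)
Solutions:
 v(y) = C1 + C2*erf(y/2)


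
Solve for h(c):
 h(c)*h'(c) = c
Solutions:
 h(c) = -sqrt(C1 + c^2)
 h(c) = sqrt(C1 + c^2)


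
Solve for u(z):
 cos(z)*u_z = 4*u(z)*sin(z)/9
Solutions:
 u(z) = C1/cos(z)^(4/9)


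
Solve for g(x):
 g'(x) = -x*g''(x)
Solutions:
 g(x) = C1 + C2*log(x)


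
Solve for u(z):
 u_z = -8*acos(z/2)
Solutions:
 u(z) = C1 - 8*z*acos(z/2) + 8*sqrt(4 - z^2)


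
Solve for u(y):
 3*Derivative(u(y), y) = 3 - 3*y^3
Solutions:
 u(y) = C1 - y^4/4 + y


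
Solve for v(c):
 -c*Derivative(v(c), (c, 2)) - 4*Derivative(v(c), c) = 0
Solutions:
 v(c) = C1 + C2/c^3


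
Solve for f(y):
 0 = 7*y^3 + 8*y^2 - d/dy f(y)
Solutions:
 f(y) = C1 + 7*y^4/4 + 8*y^3/3


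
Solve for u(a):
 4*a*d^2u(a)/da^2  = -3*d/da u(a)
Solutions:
 u(a) = C1 + C2*a^(1/4)


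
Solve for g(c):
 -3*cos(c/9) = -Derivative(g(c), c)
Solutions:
 g(c) = C1 + 27*sin(c/9)


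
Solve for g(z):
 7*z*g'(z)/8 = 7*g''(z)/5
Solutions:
 g(z) = C1 + C2*erfi(sqrt(5)*z/4)
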